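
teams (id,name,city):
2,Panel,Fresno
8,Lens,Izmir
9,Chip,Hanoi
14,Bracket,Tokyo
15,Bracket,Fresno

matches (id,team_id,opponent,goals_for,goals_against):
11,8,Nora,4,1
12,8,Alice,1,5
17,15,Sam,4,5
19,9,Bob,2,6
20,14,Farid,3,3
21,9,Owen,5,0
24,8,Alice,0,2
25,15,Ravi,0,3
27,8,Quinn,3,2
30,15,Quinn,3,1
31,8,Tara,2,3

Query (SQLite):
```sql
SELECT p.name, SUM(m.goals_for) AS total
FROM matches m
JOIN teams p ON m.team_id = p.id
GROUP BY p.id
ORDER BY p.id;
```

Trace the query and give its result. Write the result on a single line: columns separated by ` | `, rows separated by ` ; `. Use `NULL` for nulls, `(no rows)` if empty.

Lens | 10 ; Chip | 7 ; Bracket | 3 ; Bracket | 7

Join each matches row to its teams via team_id.
Group joined rows by teams.id; compute SUM(m.goals_for) per group.
  8: ids {11, 12, 24, 27, 31} → SUM(m.goals_for)=10
  9: ids {19, 21} → SUM(m.goals_for)=7
  14: ids {20} → SUM(m.goals_for)=3
  15: ids {17, 25, 30} → SUM(m.goals_for)=7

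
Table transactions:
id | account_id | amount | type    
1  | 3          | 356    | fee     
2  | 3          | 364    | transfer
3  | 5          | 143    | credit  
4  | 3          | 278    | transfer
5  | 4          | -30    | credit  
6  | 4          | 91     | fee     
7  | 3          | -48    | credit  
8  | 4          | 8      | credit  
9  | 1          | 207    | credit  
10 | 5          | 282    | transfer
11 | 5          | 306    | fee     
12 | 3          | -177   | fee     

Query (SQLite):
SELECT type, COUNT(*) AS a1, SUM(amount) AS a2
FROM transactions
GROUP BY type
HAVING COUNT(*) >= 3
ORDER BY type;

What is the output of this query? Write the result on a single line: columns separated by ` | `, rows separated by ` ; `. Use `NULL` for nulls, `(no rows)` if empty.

Group transactions by type.
Per group compute: COUNT(*), SUM(amount).
HAVING: drop groups with fewer than 3 rows.
  credit: ids {3, 5, 7, 8, 9} → COUNT(*)=5, SUM(amount)=280
  fee: ids {1, 6, 11, 12} → COUNT(*)=4, SUM(amount)=576
  transfer: ids {2, 4, 10} → COUNT(*)=3, SUM(amount)=924

credit | 5 | 280 ; fee | 4 | 576 ; transfer | 3 | 924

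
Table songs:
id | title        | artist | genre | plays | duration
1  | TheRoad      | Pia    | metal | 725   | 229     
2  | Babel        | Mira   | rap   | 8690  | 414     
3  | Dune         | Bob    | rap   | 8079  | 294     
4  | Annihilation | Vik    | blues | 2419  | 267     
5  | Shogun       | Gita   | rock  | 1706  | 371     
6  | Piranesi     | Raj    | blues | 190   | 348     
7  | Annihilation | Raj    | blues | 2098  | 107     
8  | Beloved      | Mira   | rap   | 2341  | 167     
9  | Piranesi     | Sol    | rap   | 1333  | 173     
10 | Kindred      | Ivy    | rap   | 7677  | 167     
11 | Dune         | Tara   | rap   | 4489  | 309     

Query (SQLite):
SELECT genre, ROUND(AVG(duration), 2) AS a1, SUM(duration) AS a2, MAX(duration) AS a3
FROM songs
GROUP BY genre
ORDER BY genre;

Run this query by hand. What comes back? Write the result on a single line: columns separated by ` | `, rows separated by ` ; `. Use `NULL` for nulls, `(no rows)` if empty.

Group songs by genre.
Per group compute: ROUND(AVG(duration), 2), SUM(duration), MAX(duration).
  blues: ids {4, 6, 7} → ROUND(AVG(duration), 2)=240.67, SUM(duration)=722, MAX(duration)=348
  metal: ids {1} → ROUND(AVG(duration), 2)=229, SUM(duration)=229, MAX(duration)=229
  rap: ids {2, 3, 8, 9, 10, 11} → ROUND(AVG(duration), 2)=254, SUM(duration)=1524, MAX(duration)=414
  rock: ids {5} → ROUND(AVG(duration), 2)=371, SUM(duration)=371, MAX(duration)=371

blues | 240.67 | 722 | 348 ; metal | 229 | 229 | 229 ; rap | 254 | 1524 | 414 ; rock | 371 | 371 | 371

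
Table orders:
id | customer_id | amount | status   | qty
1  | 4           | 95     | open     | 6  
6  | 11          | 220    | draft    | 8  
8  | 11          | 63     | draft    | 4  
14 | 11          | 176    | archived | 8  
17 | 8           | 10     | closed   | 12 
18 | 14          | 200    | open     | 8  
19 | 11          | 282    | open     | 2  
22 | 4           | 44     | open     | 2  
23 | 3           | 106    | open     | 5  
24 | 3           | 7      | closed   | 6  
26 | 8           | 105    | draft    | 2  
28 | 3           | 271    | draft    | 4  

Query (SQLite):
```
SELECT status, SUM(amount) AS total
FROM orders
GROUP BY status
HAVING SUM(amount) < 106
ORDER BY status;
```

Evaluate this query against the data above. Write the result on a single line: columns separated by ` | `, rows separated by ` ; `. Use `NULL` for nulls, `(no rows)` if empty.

closed | 17

Partition orders by status; compute SUM(amount) within each group.
HAVING: keep groups where SUM(amount) < 106.
  archived: ids {14} → SUM(amount)=176
  closed: ids {17, 24} → SUM(amount)=17
  draft: ids {6, 8, 26, 28} → SUM(amount)=659
  open: ids {1, 18, 19, 22, 23} → SUM(amount)=727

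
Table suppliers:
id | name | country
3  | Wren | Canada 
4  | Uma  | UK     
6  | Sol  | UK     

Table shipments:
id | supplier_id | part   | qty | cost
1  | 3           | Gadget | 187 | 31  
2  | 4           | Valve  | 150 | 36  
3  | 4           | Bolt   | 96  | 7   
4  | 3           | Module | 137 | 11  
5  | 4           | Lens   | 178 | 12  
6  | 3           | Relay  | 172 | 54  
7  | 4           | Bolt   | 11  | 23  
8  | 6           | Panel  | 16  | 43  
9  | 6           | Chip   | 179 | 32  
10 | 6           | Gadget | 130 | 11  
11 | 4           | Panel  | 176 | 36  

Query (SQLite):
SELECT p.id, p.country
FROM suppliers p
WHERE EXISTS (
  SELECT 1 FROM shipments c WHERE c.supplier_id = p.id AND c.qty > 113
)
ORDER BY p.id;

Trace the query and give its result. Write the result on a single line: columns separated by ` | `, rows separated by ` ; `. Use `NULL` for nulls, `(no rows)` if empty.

3 | Canada ; 4 | UK ; 6 | UK

For each suppliers row, check whether any shipments with matching supplier_id has qty > 113.
Keep rows where that is true.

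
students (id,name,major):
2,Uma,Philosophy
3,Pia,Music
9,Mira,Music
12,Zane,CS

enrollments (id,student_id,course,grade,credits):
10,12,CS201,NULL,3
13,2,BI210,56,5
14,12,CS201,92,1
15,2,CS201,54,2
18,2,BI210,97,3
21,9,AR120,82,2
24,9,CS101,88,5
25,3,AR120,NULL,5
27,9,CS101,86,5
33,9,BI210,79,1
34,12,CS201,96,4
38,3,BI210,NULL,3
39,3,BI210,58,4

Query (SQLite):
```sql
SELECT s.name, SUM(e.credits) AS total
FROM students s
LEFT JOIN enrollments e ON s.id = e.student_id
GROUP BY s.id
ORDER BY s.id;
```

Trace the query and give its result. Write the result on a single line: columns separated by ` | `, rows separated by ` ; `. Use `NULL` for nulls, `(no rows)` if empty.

Uma | 10 ; Pia | 12 ; Mira | 13 ; Zane | 8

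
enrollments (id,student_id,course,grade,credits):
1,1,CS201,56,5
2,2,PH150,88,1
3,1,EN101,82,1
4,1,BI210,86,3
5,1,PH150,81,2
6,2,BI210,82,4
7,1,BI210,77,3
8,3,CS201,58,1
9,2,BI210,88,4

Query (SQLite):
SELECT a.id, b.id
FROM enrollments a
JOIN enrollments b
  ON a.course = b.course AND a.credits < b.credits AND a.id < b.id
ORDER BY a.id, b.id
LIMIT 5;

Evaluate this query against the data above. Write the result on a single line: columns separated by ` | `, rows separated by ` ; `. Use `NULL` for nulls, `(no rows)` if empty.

Pairs (a,b) with same course, a.credits < b.credits, a.id < b.id.
course groups: BI210:{4,6,7,9} CS201:{1,8} EN101:{3} PH150:{2,5}
Ordered by (a.id, b.id); first 5.

2 | 5 ; 4 | 6 ; 4 | 9 ; 7 | 9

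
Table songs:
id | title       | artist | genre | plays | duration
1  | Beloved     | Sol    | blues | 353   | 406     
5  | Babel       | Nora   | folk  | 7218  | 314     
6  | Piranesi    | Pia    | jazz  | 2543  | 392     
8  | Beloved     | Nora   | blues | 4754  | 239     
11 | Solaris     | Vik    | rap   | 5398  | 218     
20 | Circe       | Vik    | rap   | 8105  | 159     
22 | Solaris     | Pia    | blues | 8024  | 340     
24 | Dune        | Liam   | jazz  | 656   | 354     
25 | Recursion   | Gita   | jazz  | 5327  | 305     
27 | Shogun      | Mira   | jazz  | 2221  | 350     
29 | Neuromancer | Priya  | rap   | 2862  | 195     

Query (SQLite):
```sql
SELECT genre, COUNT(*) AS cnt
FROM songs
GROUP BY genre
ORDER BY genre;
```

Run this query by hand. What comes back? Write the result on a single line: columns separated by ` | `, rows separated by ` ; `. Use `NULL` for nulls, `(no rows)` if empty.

Partition songs by genre; compute COUNT(*) within each group.
  blues: ids {1, 8, 22} → COUNT(*)=3
  folk: ids {5} → COUNT(*)=1
  jazz: ids {6, 24, 25, 27} → COUNT(*)=4
  rap: ids {11, 20, 29} → COUNT(*)=3

blues | 3 ; folk | 1 ; jazz | 4 ; rap | 3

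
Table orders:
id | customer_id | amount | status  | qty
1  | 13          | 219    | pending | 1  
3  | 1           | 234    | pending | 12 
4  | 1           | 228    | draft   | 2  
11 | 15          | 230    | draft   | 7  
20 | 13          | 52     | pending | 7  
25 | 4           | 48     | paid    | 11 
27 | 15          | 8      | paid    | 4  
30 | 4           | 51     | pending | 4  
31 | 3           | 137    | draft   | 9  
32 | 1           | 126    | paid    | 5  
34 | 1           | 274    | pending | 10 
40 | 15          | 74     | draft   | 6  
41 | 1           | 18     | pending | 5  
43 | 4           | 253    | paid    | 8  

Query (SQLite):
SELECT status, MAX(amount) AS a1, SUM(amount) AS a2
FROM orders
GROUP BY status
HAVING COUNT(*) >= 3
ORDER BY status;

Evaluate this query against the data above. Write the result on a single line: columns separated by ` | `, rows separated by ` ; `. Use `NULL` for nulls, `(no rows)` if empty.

Group orders by status.
Per group compute: MAX(amount), SUM(amount).
HAVING: drop groups with fewer than 3 rows.
  draft: ids {4, 11, 31, 40} → MAX(amount)=230, SUM(amount)=669
  paid: ids {25, 27, 32, 43} → MAX(amount)=253, SUM(amount)=435
  pending: ids {1, 3, 20, 30, 34, 41} → MAX(amount)=274, SUM(amount)=848

draft | 230 | 669 ; paid | 253 | 435 ; pending | 274 | 848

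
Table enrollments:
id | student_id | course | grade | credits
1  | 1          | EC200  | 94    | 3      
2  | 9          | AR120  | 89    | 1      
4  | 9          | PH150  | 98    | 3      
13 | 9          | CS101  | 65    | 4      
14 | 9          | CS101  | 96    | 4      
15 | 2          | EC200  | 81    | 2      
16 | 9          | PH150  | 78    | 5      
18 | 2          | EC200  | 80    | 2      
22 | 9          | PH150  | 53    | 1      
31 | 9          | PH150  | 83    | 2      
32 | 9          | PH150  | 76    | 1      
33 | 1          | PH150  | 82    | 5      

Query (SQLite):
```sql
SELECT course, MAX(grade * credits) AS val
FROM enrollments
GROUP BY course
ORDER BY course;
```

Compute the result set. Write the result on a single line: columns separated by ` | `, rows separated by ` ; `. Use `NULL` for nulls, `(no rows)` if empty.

AR120 | 89 ; CS101 | 384 ; EC200 | 282 ; PH150 | 410

For each row compute grade * credits.
Group by course; take MAX of the expression per group.
  AR120: ids {2} → MAX(grade * credits)=89
  CS101: ids {13, 14} → MAX(grade * credits)=384
  EC200: ids {1, 15, 18} → MAX(grade * credits)=282
  PH150: ids {4, 16, 22, 31, 32, 33} → MAX(grade * credits)=410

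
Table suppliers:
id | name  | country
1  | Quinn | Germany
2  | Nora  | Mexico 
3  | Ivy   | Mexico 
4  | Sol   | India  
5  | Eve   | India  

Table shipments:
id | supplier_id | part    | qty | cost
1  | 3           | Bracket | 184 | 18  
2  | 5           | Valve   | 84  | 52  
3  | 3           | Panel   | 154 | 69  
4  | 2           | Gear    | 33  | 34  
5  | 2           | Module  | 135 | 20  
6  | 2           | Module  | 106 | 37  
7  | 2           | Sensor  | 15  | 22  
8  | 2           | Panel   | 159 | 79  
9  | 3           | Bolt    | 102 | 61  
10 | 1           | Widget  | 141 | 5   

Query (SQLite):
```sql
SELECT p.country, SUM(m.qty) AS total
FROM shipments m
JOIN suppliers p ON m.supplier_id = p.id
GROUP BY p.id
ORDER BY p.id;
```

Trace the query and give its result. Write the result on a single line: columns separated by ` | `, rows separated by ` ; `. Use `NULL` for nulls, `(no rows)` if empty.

Join each shipments row to its suppliers via supplier_id.
Group joined rows by suppliers.id; compute SUM(m.qty) per group.
  1: ids {10} → SUM(m.qty)=141
  2: ids {4, 5, 6, 7, 8} → SUM(m.qty)=448
  3: ids {1, 3, 9} → SUM(m.qty)=440
  5: ids {2} → SUM(m.qty)=84

Germany | 141 ; Mexico | 448 ; Mexico | 440 ; India | 84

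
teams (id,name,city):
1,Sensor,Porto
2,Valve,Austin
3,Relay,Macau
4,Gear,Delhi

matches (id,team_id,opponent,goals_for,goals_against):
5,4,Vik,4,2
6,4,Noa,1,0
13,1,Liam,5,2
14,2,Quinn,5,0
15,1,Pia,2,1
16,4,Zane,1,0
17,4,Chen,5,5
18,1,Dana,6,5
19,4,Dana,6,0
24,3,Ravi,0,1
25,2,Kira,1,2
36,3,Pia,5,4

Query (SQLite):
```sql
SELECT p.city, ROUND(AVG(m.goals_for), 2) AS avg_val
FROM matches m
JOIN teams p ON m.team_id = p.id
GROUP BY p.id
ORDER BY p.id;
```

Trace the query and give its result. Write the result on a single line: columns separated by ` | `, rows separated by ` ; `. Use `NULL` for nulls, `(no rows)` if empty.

Join each matches row to its teams via team_id.
Group joined rows by teams.id; compute ROUND(AVG(m.goals_for), 2) per group.
  1: ids {13, 15, 18} → ROUND(AVG(m.goals_for), 2)=4.33
  2: ids {14, 25} → ROUND(AVG(m.goals_for), 2)=3
  3: ids {24, 36} → ROUND(AVG(m.goals_for), 2)=2.5
  4: ids {5, 6, 16, 17, 19} → ROUND(AVG(m.goals_for), 2)=3.4

Porto | 4.33 ; Austin | 3 ; Macau | 2.5 ; Delhi | 3.4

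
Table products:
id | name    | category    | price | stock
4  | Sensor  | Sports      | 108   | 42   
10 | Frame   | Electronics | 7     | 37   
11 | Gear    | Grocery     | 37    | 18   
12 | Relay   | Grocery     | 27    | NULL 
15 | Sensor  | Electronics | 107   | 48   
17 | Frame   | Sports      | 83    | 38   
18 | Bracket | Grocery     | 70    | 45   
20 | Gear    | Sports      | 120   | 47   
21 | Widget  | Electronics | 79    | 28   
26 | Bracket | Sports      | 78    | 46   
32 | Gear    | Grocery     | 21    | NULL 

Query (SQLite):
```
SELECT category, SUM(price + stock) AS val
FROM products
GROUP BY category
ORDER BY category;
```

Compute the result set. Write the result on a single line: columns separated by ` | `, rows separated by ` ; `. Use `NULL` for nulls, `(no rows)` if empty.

For each row compute price + stock.
Group by category; take SUM of the expression per group.
  Electronics: ids {10, 15, 21} → SUM(price + stock)=306
  Grocery: ids {11, 12, 18, 32} → SUM(price + stock)=170
  Sports: ids {4, 17, 20, 26} → SUM(price + stock)=562

Electronics | 306 ; Grocery | 170 ; Sports | 562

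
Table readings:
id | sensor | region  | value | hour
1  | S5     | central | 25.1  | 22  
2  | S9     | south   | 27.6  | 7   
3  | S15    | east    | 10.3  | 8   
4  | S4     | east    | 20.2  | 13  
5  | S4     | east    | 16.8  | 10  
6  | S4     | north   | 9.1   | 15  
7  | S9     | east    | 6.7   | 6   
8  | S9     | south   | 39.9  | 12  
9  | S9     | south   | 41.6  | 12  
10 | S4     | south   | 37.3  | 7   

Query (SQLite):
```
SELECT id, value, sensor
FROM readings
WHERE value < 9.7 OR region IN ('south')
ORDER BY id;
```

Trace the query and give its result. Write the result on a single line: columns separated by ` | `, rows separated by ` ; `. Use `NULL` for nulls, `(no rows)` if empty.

value < 9.7: ids {6, 7}
region IN ('south'): ids {2, 8, 9, 10}
Combine with OR.

2 | 27.6 | S9 ; 6 | 9.1 | S4 ; 7 | 6.7 | S9 ; 8 | 39.9 | S9 ; 9 | 41.6 | S9 ; 10 | 37.3 | S4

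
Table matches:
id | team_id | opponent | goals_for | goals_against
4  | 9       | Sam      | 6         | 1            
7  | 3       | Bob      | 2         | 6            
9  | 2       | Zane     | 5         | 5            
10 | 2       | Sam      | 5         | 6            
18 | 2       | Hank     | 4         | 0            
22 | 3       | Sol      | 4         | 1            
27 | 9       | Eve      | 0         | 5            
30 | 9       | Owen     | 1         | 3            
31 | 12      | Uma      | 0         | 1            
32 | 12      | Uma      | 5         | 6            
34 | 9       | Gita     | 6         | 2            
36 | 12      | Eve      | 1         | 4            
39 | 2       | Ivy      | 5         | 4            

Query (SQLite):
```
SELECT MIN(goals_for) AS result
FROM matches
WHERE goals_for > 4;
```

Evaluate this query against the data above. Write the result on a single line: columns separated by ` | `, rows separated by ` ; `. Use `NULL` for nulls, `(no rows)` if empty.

5

Rows where goals_for > 4 → goals_for values: [6, 5, 5, 5, 6, 5].
MIN of non-NULL values = 5.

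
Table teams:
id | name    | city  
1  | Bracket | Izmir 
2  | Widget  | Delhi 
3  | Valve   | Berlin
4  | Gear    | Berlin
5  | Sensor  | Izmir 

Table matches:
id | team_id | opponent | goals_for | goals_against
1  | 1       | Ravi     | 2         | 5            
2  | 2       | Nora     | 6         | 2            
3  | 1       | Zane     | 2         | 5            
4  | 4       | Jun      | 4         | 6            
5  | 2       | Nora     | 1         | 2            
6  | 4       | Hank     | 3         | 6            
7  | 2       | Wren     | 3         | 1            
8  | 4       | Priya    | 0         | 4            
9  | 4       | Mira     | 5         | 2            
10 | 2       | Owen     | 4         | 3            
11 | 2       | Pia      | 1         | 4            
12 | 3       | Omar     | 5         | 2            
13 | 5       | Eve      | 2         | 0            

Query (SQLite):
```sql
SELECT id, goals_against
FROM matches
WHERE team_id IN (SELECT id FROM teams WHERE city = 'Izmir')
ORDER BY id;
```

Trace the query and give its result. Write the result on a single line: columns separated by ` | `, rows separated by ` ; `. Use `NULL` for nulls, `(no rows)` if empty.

Inner query: teams.id where city = 'Izmir'.
Outer: keep matches rows whose team_id is in that set.
Inner query → {1, 5}

1 | 5 ; 3 | 5 ; 13 | 0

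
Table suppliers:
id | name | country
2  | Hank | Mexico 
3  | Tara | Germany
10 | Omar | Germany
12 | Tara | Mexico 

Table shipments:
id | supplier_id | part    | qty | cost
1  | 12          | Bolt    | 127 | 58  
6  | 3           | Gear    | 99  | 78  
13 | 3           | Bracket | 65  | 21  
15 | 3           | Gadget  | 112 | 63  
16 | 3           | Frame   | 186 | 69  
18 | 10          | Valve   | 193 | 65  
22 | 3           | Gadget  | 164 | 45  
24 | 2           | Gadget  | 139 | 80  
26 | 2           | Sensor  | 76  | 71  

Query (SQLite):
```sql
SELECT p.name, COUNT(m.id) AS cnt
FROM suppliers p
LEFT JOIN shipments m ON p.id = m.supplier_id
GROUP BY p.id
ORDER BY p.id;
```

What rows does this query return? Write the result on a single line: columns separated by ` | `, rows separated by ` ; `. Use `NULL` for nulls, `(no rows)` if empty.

Hank | 2 ; Tara | 5 ; Omar | 1 ; Tara | 1

LEFT JOIN keeps every suppliers row; unmatched ones get NULL for shipments columns.
Group by suppliers.id and compute COUNT(m.id). COUNT(col) of an all-NULL group is 0.
  2: ids {24, 26} → COUNT(m.id)=2
  3: ids {6, 13, 15, 16, 22} → COUNT(m.id)=5
  10: ids {18} → COUNT(m.id)=1
  12: ids {1} → COUNT(m.id)=1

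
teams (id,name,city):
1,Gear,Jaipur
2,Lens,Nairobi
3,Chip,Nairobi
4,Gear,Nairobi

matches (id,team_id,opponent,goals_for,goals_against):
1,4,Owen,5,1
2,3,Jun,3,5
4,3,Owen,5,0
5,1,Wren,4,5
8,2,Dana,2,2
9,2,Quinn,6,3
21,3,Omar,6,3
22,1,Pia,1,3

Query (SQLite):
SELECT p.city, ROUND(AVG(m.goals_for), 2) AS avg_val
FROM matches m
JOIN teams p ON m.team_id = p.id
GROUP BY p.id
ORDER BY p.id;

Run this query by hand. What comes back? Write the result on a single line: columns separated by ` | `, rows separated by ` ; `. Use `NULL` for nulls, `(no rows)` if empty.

Jaipur | 2.5 ; Nairobi | 4 ; Nairobi | 4.67 ; Nairobi | 5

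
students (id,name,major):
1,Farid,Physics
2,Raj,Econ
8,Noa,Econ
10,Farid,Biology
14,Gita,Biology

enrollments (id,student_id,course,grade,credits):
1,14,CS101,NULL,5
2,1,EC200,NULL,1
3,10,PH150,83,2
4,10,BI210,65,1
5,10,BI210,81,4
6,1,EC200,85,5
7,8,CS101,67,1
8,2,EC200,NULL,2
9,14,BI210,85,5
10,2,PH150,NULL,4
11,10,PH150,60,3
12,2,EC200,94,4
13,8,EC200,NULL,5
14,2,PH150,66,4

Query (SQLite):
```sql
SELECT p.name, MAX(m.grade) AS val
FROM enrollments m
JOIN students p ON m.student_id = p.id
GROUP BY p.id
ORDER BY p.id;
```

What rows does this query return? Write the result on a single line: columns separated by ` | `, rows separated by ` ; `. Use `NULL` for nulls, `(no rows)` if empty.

Join each enrollments row to its students via student_id.
Group joined rows by students.id; compute MAX(m.grade) per group.
  1: ids {2, 6} → MAX(m.grade)=85
  2: ids {8, 10, 12, 14} → MAX(m.grade)=94
  8: ids {7, 13} → MAX(m.grade)=67
  10: ids {3, 4, 5, 11} → MAX(m.grade)=83
  14: ids {1, 9} → MAX(m.grade)=85

Farid | 85 ; Raj | 94 ; Noa | 67 ; Farid | 83 ; Gita | 85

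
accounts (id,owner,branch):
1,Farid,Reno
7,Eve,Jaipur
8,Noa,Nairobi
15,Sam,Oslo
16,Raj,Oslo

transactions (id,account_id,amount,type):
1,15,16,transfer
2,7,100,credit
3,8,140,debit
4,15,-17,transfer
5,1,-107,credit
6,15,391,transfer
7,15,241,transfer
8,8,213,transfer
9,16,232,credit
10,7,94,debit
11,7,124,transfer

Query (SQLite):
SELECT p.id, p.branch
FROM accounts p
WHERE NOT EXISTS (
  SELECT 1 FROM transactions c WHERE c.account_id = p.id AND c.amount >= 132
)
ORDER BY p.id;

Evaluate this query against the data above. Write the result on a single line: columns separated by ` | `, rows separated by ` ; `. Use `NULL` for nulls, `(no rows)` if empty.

1 | Reno ; 7 | Jaipur

For each accounts row, check whether any transactions with matching account_id has amount >= 132.
Keep rows where that is false.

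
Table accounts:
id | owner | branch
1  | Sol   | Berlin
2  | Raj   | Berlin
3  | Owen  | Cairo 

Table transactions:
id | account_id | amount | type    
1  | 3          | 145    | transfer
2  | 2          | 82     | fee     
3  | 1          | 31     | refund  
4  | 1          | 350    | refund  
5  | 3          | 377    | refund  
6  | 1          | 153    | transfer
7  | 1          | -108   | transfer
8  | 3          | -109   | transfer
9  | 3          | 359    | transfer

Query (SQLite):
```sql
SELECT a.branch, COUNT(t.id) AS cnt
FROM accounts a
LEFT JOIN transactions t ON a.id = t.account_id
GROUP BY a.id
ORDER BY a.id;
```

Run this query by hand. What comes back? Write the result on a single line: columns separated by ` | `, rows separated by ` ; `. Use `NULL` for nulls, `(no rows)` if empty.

Berlin | 4 ; Berlin | 1 ; Cairo | 4

LEFT JOIN keeps every accounts row; unmatched ones get NULL for transactions columns.
Group by accounts.id and compute COUNT(t.id). COUNT(col) of an all-NULL group is 0.
  1: ids {3, 4, 6, 7} → COUNT(t.id)=4
  2: ids {2} → COUNT(t.id)=1
  3: ids {1, 5, 8, 9} → COUNT(t.id)=4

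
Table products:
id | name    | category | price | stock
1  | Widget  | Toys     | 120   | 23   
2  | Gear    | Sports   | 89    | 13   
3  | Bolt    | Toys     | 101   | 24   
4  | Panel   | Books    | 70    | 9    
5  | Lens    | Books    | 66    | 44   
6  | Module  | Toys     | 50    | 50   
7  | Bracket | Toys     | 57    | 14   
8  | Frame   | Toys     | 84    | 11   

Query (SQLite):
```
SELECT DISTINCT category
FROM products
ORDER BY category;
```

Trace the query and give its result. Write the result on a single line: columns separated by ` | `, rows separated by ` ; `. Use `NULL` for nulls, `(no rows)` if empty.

Books ; Sports ; Toys

Collect distinct category values from products.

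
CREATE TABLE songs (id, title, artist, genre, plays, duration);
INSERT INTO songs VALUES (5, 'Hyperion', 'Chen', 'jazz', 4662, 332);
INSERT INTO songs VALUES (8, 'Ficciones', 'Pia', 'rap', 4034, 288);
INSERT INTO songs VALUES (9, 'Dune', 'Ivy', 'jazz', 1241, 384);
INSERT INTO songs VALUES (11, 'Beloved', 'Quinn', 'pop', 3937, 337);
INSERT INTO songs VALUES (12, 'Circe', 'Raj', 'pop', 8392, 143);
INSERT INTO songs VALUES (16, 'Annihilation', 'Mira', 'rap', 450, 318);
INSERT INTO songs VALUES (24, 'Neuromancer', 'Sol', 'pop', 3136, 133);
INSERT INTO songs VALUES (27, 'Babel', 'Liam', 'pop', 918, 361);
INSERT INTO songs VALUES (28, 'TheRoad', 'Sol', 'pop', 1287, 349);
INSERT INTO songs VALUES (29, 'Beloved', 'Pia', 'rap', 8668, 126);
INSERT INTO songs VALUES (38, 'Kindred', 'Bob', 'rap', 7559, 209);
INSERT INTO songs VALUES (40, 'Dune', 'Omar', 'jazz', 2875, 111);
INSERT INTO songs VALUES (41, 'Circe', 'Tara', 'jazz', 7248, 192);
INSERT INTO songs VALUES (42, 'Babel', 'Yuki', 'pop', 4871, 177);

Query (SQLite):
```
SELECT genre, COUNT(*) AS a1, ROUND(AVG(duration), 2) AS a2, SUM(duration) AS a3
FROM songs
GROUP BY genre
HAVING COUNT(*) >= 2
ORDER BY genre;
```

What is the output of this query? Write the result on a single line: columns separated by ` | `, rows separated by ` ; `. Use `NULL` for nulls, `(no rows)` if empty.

jazz | 4 | 254.75 | 1019 ; pop | 6 | 250 | 1500 ; rap | 4 | 235.25 | 941

Group songs by genre.
Per group compute: COUNT(*), ROUND(AVG(duration), 2), SUM(duration).
HAVING: drop groups with fewer than 2 rows.
  jazz: ids {5, 9, 40, 41} → COUNT(*)=4, ROUND(AVG(duration), 2)=254.75, SUM(duration)=1019
  pop: ids {11, 12, 24, 27, 28, 42} → COUNT(*)=6, ROUND(AVG(duration), 2)=250, SUM(duration)=1500
  rap: ids {8, 16, 29, 38} → COUNT(*)=4, ROUND(AVG(duration), 2)=235.25, SUM(duration)=941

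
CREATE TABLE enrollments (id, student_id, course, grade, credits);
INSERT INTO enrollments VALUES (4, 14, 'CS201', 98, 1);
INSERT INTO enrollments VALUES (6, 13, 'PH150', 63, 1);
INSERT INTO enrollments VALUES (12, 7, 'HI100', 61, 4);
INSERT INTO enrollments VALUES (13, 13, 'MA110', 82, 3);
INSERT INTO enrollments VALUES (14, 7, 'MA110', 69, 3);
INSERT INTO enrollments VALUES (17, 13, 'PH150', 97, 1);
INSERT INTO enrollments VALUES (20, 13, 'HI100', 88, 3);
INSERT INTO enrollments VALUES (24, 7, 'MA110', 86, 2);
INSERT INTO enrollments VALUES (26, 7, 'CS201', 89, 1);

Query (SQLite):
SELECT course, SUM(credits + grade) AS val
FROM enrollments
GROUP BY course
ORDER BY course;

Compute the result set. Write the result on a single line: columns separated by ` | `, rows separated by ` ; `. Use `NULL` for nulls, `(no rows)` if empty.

For each row compute credits + grade.
Group by course; take SUM of the expression per group.
  CS201: ids {4, 26} → SUM(credits + grade)=189
  HI100: ids {12, 20} → SUM(credits + grade)=156
  MA110: ids {13, 14, 24} → SUM(credits + grade)=245
  PH150: ids {6, 17} → SUM(credits + grade)=162

CS201 | 189 ; HI100 | 156 ; MA110 | 245 ; PH150 | 162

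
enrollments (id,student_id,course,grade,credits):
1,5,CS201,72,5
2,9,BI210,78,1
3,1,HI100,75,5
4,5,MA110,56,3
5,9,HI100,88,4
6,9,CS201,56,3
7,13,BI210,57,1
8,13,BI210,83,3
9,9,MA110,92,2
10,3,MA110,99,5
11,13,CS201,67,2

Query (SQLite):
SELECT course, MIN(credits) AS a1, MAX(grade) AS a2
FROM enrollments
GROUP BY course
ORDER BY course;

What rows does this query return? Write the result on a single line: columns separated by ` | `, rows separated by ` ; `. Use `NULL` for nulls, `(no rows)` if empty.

BI210 | 1 | 83 ; CS201 | 2 | 72 ; HI100 | 4 | 88 ; MA110 | 2 | 99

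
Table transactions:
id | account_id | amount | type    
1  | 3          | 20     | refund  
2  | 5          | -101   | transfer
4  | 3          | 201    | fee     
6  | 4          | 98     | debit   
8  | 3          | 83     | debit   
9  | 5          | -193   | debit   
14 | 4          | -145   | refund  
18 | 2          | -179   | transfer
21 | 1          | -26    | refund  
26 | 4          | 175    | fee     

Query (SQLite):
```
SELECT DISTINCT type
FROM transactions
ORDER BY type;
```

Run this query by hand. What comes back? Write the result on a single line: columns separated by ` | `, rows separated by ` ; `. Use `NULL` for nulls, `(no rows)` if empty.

debit ; fee ; refund ; transfer

Collect distinct type values from transactions.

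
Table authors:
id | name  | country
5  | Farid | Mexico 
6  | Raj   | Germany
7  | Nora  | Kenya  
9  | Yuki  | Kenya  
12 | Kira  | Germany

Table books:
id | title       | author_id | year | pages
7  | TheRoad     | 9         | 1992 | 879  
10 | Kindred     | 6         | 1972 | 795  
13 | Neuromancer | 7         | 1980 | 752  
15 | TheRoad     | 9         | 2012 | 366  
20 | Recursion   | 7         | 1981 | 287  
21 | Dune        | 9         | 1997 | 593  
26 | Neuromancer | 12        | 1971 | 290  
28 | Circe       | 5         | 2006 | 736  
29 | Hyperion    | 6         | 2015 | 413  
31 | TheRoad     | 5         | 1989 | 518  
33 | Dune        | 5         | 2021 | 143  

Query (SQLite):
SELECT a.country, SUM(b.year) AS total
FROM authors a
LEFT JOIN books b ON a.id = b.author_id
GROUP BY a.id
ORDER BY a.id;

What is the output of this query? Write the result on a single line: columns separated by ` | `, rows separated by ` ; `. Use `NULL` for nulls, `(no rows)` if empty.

LEFT JOIN keeps every authors row; unmatched ones get NULL for books columns.
Group by authors.id and compute SUM(b.year). SUM over an all-NULL group is NULL.
  5: ids {28, 31, 33} → SUM(b.year)=6016
  6: ids {10, 29} → SUM(b.year)=3987
  7: ids {13, 20} → SUM(b.year)=3961
  9: ids {7, 15, 21} → SUM(b.year)=6001
  12: ids {26} → SUM(b.year)=1971

Mexico | 6016 ; Germany | 3987 ; Kenya | 3961 ; Kenya | 6001 ; Germany | 1971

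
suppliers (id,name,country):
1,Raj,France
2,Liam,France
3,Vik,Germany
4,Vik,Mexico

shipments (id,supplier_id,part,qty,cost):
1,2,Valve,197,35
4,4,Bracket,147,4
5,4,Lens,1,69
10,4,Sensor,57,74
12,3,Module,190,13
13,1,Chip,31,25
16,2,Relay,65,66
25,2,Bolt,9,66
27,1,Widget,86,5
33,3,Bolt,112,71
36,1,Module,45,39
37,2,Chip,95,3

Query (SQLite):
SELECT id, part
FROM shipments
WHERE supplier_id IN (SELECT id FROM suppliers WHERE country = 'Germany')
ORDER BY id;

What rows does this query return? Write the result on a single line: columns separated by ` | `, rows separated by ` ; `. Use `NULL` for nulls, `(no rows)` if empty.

12 | Module ; 33 | Bolt

Inner query: suppliers.id where country = 'Germany'.
Outer: keep shipments rows whose supplier_id is in that set.
Inner query → {3}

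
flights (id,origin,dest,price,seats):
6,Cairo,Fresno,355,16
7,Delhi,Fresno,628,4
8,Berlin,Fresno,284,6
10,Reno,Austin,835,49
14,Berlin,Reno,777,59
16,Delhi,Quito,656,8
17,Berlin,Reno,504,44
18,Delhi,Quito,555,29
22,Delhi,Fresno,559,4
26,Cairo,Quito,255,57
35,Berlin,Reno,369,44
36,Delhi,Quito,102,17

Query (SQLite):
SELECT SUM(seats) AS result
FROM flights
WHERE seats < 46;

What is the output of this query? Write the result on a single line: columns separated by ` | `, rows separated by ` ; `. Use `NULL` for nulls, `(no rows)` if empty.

Rows where seats < 46 → seats values: [16, 4, 6, 8, 44, 29, 4, 44, 17].
SUM of non-NULL values = 172.

172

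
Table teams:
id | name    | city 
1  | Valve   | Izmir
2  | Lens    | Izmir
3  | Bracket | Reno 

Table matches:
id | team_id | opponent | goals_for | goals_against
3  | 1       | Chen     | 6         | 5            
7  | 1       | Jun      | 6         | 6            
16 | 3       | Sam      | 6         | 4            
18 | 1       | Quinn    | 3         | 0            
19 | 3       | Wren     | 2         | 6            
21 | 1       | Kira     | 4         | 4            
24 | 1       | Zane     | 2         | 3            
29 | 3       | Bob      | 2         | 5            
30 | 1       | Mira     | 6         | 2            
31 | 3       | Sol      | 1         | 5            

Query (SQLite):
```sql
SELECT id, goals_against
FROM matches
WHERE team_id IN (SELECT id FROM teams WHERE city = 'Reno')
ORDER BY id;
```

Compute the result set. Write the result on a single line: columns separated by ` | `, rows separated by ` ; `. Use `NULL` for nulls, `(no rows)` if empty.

16 | 4 ; 19 | 6 ; 29 | 5 ; 31 | 5

Inner query: teams.id where city = 'Reno'.
Outer: keep matches rows whose team_id is in that set.
Inner query → {3}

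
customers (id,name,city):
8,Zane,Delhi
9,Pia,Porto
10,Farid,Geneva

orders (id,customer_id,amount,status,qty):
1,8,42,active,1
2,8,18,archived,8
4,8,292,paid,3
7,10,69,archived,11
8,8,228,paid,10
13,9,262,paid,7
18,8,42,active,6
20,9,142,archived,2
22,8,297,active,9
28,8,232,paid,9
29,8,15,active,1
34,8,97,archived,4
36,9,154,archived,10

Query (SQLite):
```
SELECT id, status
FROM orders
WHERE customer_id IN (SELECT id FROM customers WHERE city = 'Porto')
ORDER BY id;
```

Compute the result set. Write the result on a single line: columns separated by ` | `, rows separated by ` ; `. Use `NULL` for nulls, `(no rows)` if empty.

Inner query: customers.id where city = 'Porto'.
Outer: keep orders rows whose customer_id is in that set.
Inner query → {9}

13 | paid ; 20 | archived ; 36 | archived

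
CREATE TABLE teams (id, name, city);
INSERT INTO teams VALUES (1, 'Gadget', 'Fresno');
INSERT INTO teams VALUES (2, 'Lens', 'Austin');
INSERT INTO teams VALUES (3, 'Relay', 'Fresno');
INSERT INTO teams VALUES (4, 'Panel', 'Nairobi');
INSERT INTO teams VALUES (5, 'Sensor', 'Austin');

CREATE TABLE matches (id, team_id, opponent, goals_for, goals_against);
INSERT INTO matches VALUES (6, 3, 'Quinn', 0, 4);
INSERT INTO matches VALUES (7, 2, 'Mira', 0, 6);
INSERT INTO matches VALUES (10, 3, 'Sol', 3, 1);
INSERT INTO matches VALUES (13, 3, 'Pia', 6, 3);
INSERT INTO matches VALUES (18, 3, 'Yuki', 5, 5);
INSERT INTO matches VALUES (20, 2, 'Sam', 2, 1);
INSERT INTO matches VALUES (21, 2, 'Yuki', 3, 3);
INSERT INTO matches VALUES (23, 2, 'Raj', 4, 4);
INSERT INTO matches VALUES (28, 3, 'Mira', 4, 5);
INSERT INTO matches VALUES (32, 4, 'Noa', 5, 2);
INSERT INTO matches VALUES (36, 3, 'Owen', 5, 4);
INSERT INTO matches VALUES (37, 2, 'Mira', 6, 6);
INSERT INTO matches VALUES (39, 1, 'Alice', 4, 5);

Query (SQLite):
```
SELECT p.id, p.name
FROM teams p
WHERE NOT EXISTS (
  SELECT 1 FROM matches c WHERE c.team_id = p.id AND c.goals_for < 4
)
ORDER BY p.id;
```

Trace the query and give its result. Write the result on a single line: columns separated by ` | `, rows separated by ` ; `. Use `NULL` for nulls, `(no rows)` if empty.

For each teams row, check whether any matches with matching team_id has goals_for < 4.
Keep rows where that is false.

1 | Gadget ; 4 | Panel ; 5 | Sensor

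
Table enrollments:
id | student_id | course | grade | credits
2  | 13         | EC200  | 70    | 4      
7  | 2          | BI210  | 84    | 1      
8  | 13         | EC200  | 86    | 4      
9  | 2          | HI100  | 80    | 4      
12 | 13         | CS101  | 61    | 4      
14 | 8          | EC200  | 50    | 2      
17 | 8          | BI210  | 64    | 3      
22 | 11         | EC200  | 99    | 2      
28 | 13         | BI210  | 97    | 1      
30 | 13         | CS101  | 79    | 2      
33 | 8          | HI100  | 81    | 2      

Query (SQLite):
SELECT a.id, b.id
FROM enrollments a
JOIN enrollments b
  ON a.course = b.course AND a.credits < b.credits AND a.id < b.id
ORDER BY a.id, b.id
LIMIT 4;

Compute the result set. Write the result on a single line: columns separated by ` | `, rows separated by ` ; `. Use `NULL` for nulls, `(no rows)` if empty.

Pairs (a,b) with same course, a.credits < b.credits, a.id < b.id.
course groups: BI210:{7,17,28} CS101:{12,30} EC200:{2,8,14,22} HI100:{9,33}
Ordered by (a.id, b.id); first 4.

7 | 17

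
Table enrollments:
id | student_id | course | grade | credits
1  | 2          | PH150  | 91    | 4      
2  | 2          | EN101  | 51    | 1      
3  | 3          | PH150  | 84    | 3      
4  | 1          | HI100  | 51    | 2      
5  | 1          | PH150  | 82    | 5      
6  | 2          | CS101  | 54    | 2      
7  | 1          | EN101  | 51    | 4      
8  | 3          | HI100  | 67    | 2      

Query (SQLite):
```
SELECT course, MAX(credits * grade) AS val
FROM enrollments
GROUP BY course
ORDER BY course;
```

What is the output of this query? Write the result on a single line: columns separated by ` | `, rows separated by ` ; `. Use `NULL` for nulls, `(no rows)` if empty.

CS101 | 108 ; EN101 | 204 ; HI100 | 134 ; PH150 | 410

For each row compute credits * grade.
Group by course; take MAX of the expression per group.
  CS101: ids {6} → MAX(credits * grade)=108
  EN101: ids {2, 7} → MAX(credits * grade)=204
  HI100: ids {4, 8} → MAX(credits * grade)=134
  PH150: ids {1, 3, 5} → MAX(credits * grade)=410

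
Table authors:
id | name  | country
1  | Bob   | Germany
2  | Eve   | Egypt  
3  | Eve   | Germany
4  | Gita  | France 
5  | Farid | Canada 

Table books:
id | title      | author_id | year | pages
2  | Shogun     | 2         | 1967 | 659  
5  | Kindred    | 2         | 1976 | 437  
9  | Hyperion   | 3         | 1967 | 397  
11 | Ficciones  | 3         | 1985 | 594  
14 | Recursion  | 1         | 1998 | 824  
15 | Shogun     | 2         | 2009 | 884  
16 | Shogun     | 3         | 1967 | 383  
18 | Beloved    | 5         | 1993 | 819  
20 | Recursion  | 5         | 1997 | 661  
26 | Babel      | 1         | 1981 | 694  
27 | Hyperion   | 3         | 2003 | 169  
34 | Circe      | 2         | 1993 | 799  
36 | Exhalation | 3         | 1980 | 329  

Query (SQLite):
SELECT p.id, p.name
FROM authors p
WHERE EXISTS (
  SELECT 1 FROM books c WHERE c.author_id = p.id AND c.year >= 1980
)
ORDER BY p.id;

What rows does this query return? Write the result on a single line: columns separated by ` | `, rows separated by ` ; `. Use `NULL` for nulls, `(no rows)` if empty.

1 | Bob ; 2 | Eve ; 3 | Eve ; 5 | Farid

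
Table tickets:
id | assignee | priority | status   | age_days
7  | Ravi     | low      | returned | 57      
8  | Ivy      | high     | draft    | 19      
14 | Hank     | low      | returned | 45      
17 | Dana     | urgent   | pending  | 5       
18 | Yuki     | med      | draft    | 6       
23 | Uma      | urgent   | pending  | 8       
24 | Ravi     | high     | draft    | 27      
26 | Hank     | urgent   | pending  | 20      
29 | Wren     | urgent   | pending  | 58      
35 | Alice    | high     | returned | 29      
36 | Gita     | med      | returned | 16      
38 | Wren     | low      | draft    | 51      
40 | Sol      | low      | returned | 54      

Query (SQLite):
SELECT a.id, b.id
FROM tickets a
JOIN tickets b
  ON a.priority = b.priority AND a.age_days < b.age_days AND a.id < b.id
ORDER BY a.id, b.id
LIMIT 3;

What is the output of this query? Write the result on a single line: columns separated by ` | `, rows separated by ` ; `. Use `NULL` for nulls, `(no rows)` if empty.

Pairs (a,b) with same priority, a.age_days < b.age_days, a.id < b.id.
priority groups: high:{8,24,35} low:{7,14,38,40} med:{18,36} urgent:{17,23,26,29}
Ordered by (a.id, b.id); first 3.

8 | 24 ; 8 | 35 ; 14 | 38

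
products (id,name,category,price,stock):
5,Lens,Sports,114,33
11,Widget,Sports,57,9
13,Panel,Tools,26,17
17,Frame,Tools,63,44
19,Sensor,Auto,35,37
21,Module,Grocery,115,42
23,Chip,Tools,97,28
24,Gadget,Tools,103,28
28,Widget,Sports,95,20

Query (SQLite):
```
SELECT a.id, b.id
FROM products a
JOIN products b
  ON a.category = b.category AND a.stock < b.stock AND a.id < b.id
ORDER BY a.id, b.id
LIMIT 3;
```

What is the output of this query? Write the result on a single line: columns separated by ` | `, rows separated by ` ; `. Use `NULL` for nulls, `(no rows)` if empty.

11 | 28 ; 13 | 17 ; 13 | 23

Pairs (a,b) with same category, a.stock < b.stock, a.id < b.id.
category groups: Auto:{19} Grocery:{21} Sports:{5,11,28} Tools:{13,17,23,24}
Ordered by (a.id, b.id); first 3.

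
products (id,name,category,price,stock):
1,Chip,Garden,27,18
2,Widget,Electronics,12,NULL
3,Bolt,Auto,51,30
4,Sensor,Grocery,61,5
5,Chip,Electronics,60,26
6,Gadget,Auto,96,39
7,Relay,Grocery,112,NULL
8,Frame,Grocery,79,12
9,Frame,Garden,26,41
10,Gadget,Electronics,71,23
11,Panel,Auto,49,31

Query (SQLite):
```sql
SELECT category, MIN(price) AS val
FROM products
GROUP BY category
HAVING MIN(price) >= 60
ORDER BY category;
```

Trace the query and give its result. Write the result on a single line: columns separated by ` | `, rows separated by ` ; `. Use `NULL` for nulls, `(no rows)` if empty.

Partition products by category; compute MIN(price) within each group.
HAVING: keep groups where MIN(price) >= 60.
  Auto: ids {3, 6, 11} → MIN(price)=49
  Electronics: ids {2, 5, 10} → MIN(price)=12
  Garden: ids {1, 9} → MIN(price)=26
  Grocery: ids {4, 7, 8} → MIN(price)=61

Grocery | 61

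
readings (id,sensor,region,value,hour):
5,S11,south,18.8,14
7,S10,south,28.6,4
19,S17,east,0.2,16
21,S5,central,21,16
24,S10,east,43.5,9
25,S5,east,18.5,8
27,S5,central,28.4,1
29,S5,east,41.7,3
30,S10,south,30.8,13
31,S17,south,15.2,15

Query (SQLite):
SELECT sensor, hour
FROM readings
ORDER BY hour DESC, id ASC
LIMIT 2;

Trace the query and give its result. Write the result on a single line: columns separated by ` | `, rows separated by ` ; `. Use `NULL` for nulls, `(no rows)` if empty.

S17 | 16 ; S5 | 16

Sort by hour desc, tiebreak id asc: (16, id=19), (16, id=21), (15, id=31), (14, id=5), (13, id=30) …. Take first 2.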